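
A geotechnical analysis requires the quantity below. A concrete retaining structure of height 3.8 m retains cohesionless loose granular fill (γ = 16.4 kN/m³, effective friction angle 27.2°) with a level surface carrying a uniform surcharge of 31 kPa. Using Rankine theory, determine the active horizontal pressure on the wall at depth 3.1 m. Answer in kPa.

K_a = (1 − sin φ)/(1 + sin φ) = 0.3726.
σ_v = γz + q = 16.4 × 3.1 + 31 = 81.84 kPa.
σ_h = K_a σ_v = 0.3726 × 81.84 = 30.49 kPa.

30.5 kPa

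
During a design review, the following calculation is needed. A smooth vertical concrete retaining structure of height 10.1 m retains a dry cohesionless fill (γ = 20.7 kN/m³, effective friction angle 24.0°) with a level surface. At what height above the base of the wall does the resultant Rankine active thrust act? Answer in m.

3.37 m

K_a = 0.4217.
The pressure distribution is triangular, so the resultant acts at H/3 above the base = 10.1/3 = 3.367 m.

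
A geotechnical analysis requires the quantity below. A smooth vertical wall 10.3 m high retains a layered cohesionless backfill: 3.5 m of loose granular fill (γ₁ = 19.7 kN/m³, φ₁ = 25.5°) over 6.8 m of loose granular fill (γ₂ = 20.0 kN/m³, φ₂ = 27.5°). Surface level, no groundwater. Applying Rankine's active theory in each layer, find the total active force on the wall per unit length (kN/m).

K_a1 = tan²(45°−25.5°/2) = 0.3981; K_a2 = tan²(45°−27.5°/2) = 0.3682.
Layer 1: σ at base = K_a1 γ₁ h₁ = 27.45 kPa; P₁ = ½×27.45×3.5 = 48.04.
Layer 2: σ_v at top = γ₁h₁ = 68.95; σ_h top = K_a2×68.95 = 25.39; σ_h base = K_a2×(68.95+20.0×6.8) = 75.47.
P₂ = ½(25.39+75.47)×6.8 = 342.9. Total P_a = 48.04+342.9 = 390.9 kN/m.

391 kN/m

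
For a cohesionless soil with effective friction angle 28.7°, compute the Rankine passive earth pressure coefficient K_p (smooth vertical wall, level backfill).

K_p = (1 + sin φ)/(1 − sin φ) = tan²(45° + 28.7°/2) = 2.848.

2.85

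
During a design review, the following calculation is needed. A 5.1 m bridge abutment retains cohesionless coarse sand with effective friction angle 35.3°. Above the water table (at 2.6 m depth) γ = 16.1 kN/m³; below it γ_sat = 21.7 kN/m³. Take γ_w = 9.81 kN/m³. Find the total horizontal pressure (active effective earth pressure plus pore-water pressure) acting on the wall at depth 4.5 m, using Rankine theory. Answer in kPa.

K_a = (1 − sin φ)/(1 + sin φ) = 0.2675.
γ' = 21.7 − 9.81 = 11.89 kN/m³.
Effective vertical stress at 4.5 m: σ'_v = 16.1×2.6 + 11.89×1.90 = 64.45 kPa.
σ'_h = K_a σ'_v = 0.2675 × 64.45 = 17.24 kPa; u = γ_w × 1.90 = 18.64 kPa.
Total σ_h = 17.24 + 18.64 = 35.88 kPa.

35.9 kPa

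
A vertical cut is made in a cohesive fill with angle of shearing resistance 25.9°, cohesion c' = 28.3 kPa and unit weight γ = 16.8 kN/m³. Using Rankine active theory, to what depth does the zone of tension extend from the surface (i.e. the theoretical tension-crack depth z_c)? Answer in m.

5.38 m

K_a = tan²(45° − 25.9°/2) = 0.3920; √K_a = 0.6261.
The active pressure is zero where K_a γ z = 2c√K_a, so z_c = 2c/(γ√K_a) = 2×28.3/(16.8×0.6261) = 5.381 m.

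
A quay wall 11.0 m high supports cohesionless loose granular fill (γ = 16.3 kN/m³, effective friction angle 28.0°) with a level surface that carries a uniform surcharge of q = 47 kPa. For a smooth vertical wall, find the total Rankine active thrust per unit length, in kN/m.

K_a = tan²(45° − φ/2) = 0.3610.
Soil triangle: ½ K_a γ H² = 0.5×0.3610×16.3×11.0² = 356.0 kN/m.
Surcharge rectangle: K_a q H = 0.3610×47×11.0 = 186.7 kN/m.
Total = 356.0 + 186.7 = 542.7 kN/m.

543 kN/m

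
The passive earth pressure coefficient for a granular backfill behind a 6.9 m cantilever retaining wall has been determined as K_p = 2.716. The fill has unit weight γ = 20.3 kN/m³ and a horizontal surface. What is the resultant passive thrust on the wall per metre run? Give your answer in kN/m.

1310 kN/m

P = ½ K_p γ H² = 0.5 × 2.716 × 20.3 × 6.9² = 1312 kN/m.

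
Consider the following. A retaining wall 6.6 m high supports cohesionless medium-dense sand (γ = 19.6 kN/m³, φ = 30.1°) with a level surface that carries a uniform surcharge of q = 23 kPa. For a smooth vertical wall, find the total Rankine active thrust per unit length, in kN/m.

192 kN/m

K_a = tan²(45° − φ/2) = 0.3320.
Soil triangle: ½ K_a γ H² = 0.5×0.3320×19.6×6.6² = 141.7 kN/m.
Surcharge rectangle: K_a q H = 0.3320×23×6.6 = 50.40 kN/m.
Total = 141.7 + 50.40 = 192.1 kN/m.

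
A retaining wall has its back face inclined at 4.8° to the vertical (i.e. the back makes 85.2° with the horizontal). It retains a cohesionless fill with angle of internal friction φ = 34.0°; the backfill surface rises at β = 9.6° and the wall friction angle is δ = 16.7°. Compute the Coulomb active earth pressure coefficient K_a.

K_a = sin²(α+φ) / [sin²α · sin(α−δ) · (1 + √{sin(φ+δ)sin(φ−β) / (sin(α−δ)sin(α+β))})²].
With α = 85.2°, φ = 34.0°, δ = 16.7°, β = 9.6°: K_a = 0.3274.

0.327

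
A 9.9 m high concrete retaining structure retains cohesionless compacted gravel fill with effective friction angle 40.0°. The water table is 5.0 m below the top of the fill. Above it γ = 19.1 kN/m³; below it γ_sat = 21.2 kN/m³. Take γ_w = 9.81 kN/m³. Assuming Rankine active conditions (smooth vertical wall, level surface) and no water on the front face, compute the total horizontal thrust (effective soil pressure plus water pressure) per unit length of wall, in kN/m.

K_a = tan²(45° − φ/2) = 0.2174.
γ' = 21.2 − 9.81 = 11.39 kN/m³. Depth below WT = 4.9 m.
σ'_h at WT = K_a γ d_w = 20.77 kPa; at base = 20.77 + K_a γ' × 4.9 = 32.90 kPa.
P₁ (0–5.0 m) = ½×20.77×5.0 = 51.91. P₂ (5.0–9.9 m) = ½(20.77+32.90)×4.9 = 131.5.
P_w = ½ γ_w h₂² = 0.5×9.81×4.9² = 117.8. Total = 51.91+131.5+117.8 = 301.2 kN/m.

301 kN/m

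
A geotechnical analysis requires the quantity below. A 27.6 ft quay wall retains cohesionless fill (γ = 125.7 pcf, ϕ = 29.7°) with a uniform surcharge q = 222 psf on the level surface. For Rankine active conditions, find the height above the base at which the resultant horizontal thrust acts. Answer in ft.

9.72 ft

K_a = 0.3374.
Triangular part P₁ = ½K_aγH² = 16150 at H/3 = 9.200 ft; rectangular part P₂ = K_a q H = 2067 at H/2 = 13.80 ft.
ȳ = (P₁·9.200 + P₂·13.80)/(P₁+P₂) = 9.722 ft.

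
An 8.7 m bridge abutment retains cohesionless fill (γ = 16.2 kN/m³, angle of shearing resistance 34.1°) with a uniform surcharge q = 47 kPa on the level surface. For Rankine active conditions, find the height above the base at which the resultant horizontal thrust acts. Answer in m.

3.48 m

K_a = 0.2815.
Triangular part P₁ = ½K_aγH² = 172.6 at H/3 = 2.900 m; rectangular part P₂ = K_a q H = 115.1 at H/2 = 4.350 m.
ȳ = (P₁·2.900 + P₂·4.350)/(P₁+P₂) = 3.480 m.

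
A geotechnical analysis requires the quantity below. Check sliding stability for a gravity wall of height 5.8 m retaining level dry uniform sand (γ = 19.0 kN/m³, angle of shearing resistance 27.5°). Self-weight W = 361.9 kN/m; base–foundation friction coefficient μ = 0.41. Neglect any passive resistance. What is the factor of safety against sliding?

1.26

K_a = tan²(45° − 27.5°/2) = 0.3682.
P_a = ½K_aγH² = 0.5×0.3682×19.0×5.8² = 117.7 kN/m, acting at H/3 = 1.933 m above the base.
FS_sliding = μW / P_a = 0.41×361.9 / 117.7 = 1.261.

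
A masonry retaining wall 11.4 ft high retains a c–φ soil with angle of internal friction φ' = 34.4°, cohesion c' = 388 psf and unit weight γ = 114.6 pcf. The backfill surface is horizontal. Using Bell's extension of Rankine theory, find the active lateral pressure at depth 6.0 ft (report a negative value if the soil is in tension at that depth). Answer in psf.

K_a = (1 − sin φ)/(1 + sin φ) = 0.2780.
σ_a = K_a γ z − 2c√K_a = 0.2780×114.6×6.0 − 2×388×0.5272 = -218.0 psf.

-218 psf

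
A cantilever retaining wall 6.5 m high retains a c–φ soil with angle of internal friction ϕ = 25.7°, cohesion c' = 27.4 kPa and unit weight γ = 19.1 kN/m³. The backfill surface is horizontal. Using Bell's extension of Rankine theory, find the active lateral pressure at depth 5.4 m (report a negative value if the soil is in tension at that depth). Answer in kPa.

K_a = (1 − sin φ)/(1 + sin φ) = 0.3950.
σ_a = K_a γ z − 2c√K_a = 0.3950×19.1×5.4 − 2×27.4×0.6285 = 6.301 kPa.

6.30 kPa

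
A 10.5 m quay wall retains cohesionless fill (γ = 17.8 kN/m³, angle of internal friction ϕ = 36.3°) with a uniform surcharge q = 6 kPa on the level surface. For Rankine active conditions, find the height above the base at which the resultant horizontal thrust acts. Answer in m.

3.61 m

K_a = 0.2563.
Triangular part P₁ = ½K_aγH² = 251.5 at H/3 = 3.500 m; rectangular part P₂ = K_a q H = 16.15 at H/2 = 5.250 m.
ȳ = (P₁·3.500 + P₂·5.250)/(P₁+P₂) = 3.606 m.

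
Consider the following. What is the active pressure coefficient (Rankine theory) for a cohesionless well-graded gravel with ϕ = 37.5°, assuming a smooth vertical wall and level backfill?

K_a = tan²(45° − φ/2) = tan²(26.25°) = 0.2432.

0.243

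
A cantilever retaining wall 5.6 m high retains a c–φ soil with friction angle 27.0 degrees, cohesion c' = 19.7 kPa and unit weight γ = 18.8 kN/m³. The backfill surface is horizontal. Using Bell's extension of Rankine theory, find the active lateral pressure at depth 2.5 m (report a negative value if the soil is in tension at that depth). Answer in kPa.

-6.49 kPa

K_a = (1 − sin φ)/(1 + sin φ) = 0.3755.
σ_a = K_a γ z − 2c√K_a = 0.3755×18.8×2.5 − 2×19.7×0.6128 = -6.495 kPa.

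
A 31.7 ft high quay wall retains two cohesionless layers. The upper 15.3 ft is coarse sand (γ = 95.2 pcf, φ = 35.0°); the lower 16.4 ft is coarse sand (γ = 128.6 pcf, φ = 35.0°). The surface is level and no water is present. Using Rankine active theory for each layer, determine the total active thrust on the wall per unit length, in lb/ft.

K_a1 = tan²(45°−35.0°/2) = 0.2710; K_a2 = tan²(45°−35.0°/2) = 0.2710.
Layer 1: σ at base = K_a1 γ₁ h₁ = 394.7 psf; P₁ = ½×394.7×15.3 = 3020.
Layer 2: σ_v at top = γ₁h₁ = 1457; σ_h top = K_a2×1457 = 394.7; σ_h base = K_a2×(1457+128.6×16.4) = 966.2.
P₂ = ½(394.7+966.2)×16.4 = 11160. Total P_a = 3020+11160 = 14180 lb/ft.

14200 lb/ft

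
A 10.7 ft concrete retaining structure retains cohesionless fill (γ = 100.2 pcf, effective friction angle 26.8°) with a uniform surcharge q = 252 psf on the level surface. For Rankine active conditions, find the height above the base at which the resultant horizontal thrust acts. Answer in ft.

4.14 ft

K_a = 0.3785.
Triangular part P₁ = ½K_aγH² = 2171 at H/3 = 3.567 ft; rectangular part P₂ = K_a q H = 1021 at H/2 = 5.350 ft.
ȳ = (P₁·3.567 + P₂·5.350)/(P₁+P₂) = 4.137 ft.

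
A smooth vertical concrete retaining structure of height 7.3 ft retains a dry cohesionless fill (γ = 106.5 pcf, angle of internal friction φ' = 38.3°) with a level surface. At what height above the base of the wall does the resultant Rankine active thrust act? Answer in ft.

K_a = 0.2347.
The pressure distribution is triangular, so the resultant acts at H/3 above the base = 7.3/3 = 2.433 ft.

2.43 ft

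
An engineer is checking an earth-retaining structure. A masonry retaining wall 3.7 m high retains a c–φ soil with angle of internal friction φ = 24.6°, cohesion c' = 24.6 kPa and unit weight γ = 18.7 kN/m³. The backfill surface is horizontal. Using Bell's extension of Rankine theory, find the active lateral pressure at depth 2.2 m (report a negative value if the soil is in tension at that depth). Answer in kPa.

K_a = (1 − sin φ)/(1 + sin φ) = 0.4121.
σ_a = K_a γ z − 2c√K_a = 0.4121×18.7×2.2 − 2×24.6×0.6420 = -14.63 kPa.

-14.6 kPa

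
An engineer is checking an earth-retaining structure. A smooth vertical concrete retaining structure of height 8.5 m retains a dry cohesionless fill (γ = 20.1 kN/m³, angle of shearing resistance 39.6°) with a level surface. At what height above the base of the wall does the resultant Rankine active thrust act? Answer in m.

2.83 m

K_a = 0.2214.
The pressure distribution is triangular, so the resultant acts at H/3 above the base = 8.5/3 = 2.833 m.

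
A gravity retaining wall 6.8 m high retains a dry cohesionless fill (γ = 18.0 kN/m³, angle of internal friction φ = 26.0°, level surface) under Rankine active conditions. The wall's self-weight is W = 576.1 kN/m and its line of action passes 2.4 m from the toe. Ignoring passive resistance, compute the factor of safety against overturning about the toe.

3.75

K_a = tan²(45° − 26.0°/2) = 0.3905.
P_a = ½K_aγH² = 0.5×0.3905×18.0×6.8² = 162.5 kN/m, acting at H/3 = 2.267 m above the base.
Overturning moment M_o = P_a × H/3 = 162.5 × 2.267 = 368.3.
Resisting moment M_r = W × 2.4 = 576.1 × 2.4 = 1383.
FS_overturning = M_r/M_o = 1383/368.3 = 3.754.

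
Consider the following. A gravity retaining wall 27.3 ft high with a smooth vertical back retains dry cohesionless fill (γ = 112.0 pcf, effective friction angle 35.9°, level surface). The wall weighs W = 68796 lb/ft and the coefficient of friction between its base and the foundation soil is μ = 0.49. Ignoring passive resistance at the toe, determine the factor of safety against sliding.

3.10

K_a = tan²(45° − 35.9°/2) = 0.2607.
P_a = ½K_aγH² = 0.5×0.2607×112.0×27.3² = 10880 lb/ft, acting at H/3 = 9.100 ft above the base.
FS_sliding = μW / P_a = 0.49×68796 / 10880 = 3.098.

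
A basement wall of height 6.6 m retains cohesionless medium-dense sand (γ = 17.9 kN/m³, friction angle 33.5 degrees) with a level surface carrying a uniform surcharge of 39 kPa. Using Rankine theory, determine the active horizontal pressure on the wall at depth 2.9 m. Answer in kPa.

26.2 kPa

K_a = (1 − sin φ)/(1 + sin φ) = 0.2887.
σ_v = γz + q = 17.9 × 2.9 + 39 = 90.91 kPa.
σ_h = K_a σ_v = 0.2887 × 90.91 = 26.25 kPa.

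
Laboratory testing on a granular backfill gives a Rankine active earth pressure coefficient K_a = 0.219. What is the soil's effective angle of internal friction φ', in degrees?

39.8°

K_a = tan²(45° − φ/2) ⇒ 45° − φ/2 = arctan(√0.219) = 25.08°.
φ = 2(45° − 25.08°) = 39.84°.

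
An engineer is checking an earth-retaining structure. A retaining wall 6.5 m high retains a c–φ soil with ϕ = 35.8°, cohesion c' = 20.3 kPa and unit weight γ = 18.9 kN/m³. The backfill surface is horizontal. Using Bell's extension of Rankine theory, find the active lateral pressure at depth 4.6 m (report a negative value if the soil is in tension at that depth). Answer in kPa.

1.99 kPa

K_a = (1 − sin φ)/(1 + sin φ) = 0.2619.
σ_a = K_a γ z − 2c√K_a = 0.2619×18.9×4.6 − 2×20.3×0.5117 = 1.990 kPa.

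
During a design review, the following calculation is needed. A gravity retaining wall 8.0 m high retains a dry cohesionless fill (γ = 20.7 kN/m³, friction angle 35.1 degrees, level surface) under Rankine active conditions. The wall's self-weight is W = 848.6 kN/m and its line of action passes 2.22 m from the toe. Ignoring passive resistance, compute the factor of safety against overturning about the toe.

K_a = tan²(45° − 35.1°/2) = 0.2698.
P_a = ½K_aγH² = 0.5×0.2698×20.7×8.0² = 178.7 kN/m, acting at H/3 = 2.667 m above the base.
Overturning moment M_o = P_a × H/3 = 178.7 × 2.667 = 476.6.
Resisting moment M_r = W × 2.22 = 848.6 × 2.22 = 1884.
FS_overturning = M_r/M_o = 1884/476.6 = 3.952.

3.95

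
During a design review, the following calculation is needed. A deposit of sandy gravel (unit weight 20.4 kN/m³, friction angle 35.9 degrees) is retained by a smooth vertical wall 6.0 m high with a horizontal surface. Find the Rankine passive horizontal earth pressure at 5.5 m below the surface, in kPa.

K_p = (1 + sin φ)/(1 − sin φ) = 3.835.
σ_h = K_p γ z = 3.835 × 20.4 × 5.5 = 430.3 kPa.

430 kPa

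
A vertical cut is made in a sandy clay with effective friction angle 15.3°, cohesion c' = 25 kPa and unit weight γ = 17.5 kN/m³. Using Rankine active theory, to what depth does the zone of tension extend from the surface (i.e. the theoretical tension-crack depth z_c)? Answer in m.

3.74 m

K_a = tan²(45° − 15.3°/2) = 0.5824; √K_a = 0.7632.
The active pressure is zero where K_a γ z = 2c√K_a, so z_c = 2c/(γ√K_a) = 2×25/(17.5×0.7632) = 3.744 m.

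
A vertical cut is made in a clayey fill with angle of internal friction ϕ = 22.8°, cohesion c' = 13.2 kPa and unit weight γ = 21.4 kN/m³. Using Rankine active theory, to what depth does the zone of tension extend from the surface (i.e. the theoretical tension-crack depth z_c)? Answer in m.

K_a = tan²(45° − 22.8°/2) = 0.4414; √K_a = 0.6644.
The active pressure is zero where K_a γ z = 2c√K_a, so z_c = 2c/(γ√K_a) = 2×13.2/(21.4×0.6644) = 1.857 m.

1.86 m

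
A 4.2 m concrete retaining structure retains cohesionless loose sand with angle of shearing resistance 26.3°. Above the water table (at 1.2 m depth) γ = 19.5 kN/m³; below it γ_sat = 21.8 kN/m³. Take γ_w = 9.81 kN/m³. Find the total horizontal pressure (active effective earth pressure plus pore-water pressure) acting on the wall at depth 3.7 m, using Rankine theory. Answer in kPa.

45.1 kPa

K_a = (1 − sin φ)/(1 + sin φ) = 0.3859.
γ' = 21.8 − 9.81 = 11.99 kN/m³.
Effective vertical stress at 3.7 m: σ'_v = 19.5×1.2 + 11.99×2.50 = 53.38 kPa.
σ'_h = K_a σ'_v = 0.3859 × 53.38 = 20.60 kPa; u = γ_w × 2.50 = 24.53 kPa.
Total σ_h = 20.60 + 24.53 = 45.12 kPa.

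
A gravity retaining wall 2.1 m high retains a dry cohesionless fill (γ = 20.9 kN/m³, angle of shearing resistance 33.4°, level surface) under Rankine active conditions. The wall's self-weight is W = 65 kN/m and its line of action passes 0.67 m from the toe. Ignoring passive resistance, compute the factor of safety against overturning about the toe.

4.66

K_a = tan²(45° − 33.4°/2) = 0.2899.
P_a = ½K_aγH² = 0.5×0.2899×20.9×2.1² = 13.36 kN/m, acting at H/3 = 0.7000 m above the base.
Overturning moment M_o = P_a × H/3 = 13.36 × 0.7000 = 9.353.
Resisting moment M_r = W × 0.67 = 65 × 0.67 = 43.55.
FS_overturning = M_r/M_o = 43.55/9.353 = 4.656.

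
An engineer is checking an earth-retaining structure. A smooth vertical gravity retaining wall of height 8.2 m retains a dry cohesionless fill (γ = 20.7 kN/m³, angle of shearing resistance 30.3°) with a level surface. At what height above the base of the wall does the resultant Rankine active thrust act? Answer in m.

2.73 m

K_a = 0.3293.
The pressure distribution is triangular, so the resultant acts at H/3 above the base = 8.2/3 = 2.733 m.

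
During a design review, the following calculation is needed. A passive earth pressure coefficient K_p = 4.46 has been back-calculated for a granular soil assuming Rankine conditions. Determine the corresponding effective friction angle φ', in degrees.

K_p = (1+sin φ)/(1−sin φ) ⇒ sin φ = (K_p − 1)/(K_p + 1) = 0.6337.
φ = arcsin(0.6337) = 39.32°.

39.3°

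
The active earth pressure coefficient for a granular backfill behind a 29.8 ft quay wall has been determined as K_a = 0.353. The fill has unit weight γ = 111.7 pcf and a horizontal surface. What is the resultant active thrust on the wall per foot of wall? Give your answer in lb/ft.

P = ½ K_a γ H² = 0.5 × 0.353 × 111.7 × 29.8² = 17510 lb/ft.

17500 lb/ft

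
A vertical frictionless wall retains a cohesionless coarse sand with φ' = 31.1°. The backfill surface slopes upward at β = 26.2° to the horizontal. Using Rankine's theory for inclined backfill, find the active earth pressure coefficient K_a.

0.484

K_a = cos β · (cos β − √(cos²β − cos²φ)) / (cos β + √(cos²β − cos²φ)).
cos β = 0.8973, cos φ = 0.8563, √(cos²β − cos²φ) = 0.2681.
K_a = 0.8973 × (0.8973 − 0.2681)/(0.8973 + 0.2681) = 0.4844.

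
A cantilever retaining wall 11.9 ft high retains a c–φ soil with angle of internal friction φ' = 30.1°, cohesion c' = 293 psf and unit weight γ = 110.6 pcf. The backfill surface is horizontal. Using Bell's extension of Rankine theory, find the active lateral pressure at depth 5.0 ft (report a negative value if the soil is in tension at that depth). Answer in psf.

K_a = (1 − sin φ)/(1 + sin φ) = 0.3320.
σ_a = K_a γ z − 2c√K_a = 0.3320×110.6×5.0 − 2×293×0.5762 = -154.1 psf.

-154 psf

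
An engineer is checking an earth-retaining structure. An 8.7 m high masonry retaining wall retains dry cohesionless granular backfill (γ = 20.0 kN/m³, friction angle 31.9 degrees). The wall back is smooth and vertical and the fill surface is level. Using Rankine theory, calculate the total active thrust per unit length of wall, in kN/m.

K_a = tan²(45° − φ/2) = 0.3085.
P_a = ½ K_a γ H² = 0.5 × 0.3085 × 20.0 × 8.7² = 233.5 kN/m.

234 kN/m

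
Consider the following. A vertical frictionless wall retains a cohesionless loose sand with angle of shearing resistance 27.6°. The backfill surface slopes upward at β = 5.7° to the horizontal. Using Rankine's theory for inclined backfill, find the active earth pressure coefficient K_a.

K_a = cos β · (cos β − √(cos²β − cos²φ)) / (cos β + √(cos²β − cos²φ)).
cos β = 0.9951, cos φ = 0.8862, √(cos²β − cos²φ) = 0.4525.
K_a = 0.9951 × (0.9951 − 0.4525)/(0.9951 + 0.4525) = 0.3729.

0.373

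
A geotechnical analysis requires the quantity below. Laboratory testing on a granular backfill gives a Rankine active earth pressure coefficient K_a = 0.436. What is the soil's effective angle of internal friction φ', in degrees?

K_a = tan²(45° − φ/2) ⇒ 45° − φ/2 = arctan(√0.436) = 33.44°.
φ = 2(45° − 33.44°) = 23.13°.

23.1°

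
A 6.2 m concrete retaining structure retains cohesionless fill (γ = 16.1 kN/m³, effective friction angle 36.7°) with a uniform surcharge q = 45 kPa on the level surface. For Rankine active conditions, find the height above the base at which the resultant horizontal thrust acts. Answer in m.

K_a = 0.2519.
Triangular part P₁ = ½K_aγH² = 77.94 at H/3 = 2.067 m; rectangular part P₂ = K_a q H = 70.27 at H/2 = 3.100 m.
ȳ = (P₁·2.067 + P₂·3.100)/(P₁+P₂) = 2.557 m.

2.56 m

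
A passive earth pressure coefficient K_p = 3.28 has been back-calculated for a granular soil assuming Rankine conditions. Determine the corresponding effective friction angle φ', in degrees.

32.2°

K_p = (1+sin φ)/(1−sin φ) ⇒ sin φ = (K_p − 1)/(K_p + 1) = 0.5327.
φ = arcsin(0.5327) = 32.19°.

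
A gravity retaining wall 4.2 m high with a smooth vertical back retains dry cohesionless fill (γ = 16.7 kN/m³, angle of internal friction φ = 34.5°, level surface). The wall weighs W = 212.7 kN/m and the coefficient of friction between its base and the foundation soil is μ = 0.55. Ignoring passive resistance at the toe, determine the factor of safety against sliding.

2.87

K_a = tan²(45° − 34.5°/2) = 0.2768.
P_a = ½K_aγH² = 0.5×0.2768×16.7×4.2² = 40.77 kN/m, acting at H/3 = 1.400 m above the base.
FS_sliding = μW / P_a = 0.55×212.7 / 40.77 = 2.869.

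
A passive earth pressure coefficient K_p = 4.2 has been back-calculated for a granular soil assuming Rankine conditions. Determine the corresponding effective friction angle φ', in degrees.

38.0°

K_p = (1+sin φ)/(1−sin φ) ⇒ sin φ = (K_p − 1)/(K_p + 1) = 0.6154.
φ = arcsin(0.6154) = 37.98°.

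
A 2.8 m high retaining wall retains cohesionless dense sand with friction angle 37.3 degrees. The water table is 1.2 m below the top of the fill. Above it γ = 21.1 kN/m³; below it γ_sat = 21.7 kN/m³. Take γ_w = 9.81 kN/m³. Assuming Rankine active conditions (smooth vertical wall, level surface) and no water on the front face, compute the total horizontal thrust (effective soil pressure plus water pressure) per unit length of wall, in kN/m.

K_a = tan²(45° − φ/2) = 0.2453.
γ' = 21.7 − 9.81 = 11.89 kN/m³. Depth below WT = 1.6 m.
σ'_h at WT = K_a γ d_w = 6.212 kPa; at base = 6.212 + K_a γ' × 1.6 = 10.88 kPa.
P₁ (0–1.2 m) = ½×6.212×1.2 = 3.727. P₂ (1.2–2.8 m) = ½(6.212+10.88)×1.6 = 13.67.
P_w = ½ γ_w h₂² = 0.5×9.81×1.6² = 12.56. Total = 3.727+13.67+12.56 = 29.96 kN/m.

30.0 kN/m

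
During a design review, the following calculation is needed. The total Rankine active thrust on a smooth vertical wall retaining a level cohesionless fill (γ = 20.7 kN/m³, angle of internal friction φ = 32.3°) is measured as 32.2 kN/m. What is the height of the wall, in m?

K_a = 0.3035. P_a = ½ K_a γ H² ⇒ H = √(2P_a/(K_a γ)).
H = √(2×32.2/(0.3035×20.7)) = 3.202 m.

3.20 m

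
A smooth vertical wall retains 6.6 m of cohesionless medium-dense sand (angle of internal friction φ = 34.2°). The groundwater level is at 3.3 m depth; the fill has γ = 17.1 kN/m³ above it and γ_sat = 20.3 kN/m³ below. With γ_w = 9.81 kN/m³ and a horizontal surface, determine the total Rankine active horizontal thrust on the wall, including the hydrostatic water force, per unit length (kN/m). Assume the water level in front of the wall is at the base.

148 kN/m

K_a = tan²(45° − φ/2) = 0.2803.
γ' = 20.3 − 9.81 = 10.49 kN/m³. Depth below WT = 3.3 m.
σ'_h at WT = K_a γ d_w = 15.82 kPa; at base = 15.82 + K_a γ' × 3.3 = 25.52 kPa.
P₁ (0–3.3 m) = ½×15.82×3.3 = 26.10. P₂ (3.3–6.6 m) = ½(15.82+25.52)×3.3 = 68.22.
P_w = ½ γ_w h₂² = 0.5×9.81×3.3² = 53.42. Total = 26.10+68.22+53.42 = 147.7 kN/m.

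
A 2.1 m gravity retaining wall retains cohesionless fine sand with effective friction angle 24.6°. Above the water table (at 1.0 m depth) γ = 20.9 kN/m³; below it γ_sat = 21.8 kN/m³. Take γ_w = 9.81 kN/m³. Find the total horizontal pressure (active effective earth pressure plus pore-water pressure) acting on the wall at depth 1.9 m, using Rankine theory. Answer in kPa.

K_a = (1 − sin φ)/(1 + sin φ) = 0.4121.
γ' = 21.8 − 9.81 = 11.99 kN/m³.
Effective vertical stress at 1.9 m: σ'_v = 20.9×1.0 + 11.99×0.900 = 31.69 kPa.
σ'_h = K_a σ'_v = 0.4121 × 31.69 = 13.06 kPa; u = γ_w × 0.900 = 8.829 kPa.
Total σ_h = 13.06 + 8.829 = 21.89 kPa.

21.9 kPa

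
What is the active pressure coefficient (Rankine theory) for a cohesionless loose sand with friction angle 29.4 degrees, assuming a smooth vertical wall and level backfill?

0.341

K_a = tan²(45° − φ/2) = tan²(30.30°) = 0.3415.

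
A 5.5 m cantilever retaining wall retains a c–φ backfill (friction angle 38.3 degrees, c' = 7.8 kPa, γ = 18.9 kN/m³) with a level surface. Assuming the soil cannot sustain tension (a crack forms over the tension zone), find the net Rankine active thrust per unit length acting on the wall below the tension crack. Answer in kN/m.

K_a = 0.2347; √K_a = 0.4845.
Tension-crack depth z_c = 2c/(γ√K_a) = 2×7.8/(18.9×0.4845) = 1.704 m.
σ_a at base = K_a γ H − 2c√K_a = 0.2347×18.9×5.5 − 2×7.8×0.4845 = 16.84 kPa.
P_a = ½ × 16.84 × (H − z_c) = 0.5×16.84×3.796 = 31.97 kN/m.

32.0 kN/m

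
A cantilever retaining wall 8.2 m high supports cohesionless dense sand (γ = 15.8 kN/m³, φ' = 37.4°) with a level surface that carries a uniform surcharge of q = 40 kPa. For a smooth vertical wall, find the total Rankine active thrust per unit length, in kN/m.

K_a = tan²(45° − φ/2) = 0.2443.
Soil triangle: ½ K_a γ H² = 0.5×0.2443×15.8×8.2² = 129.8 kN/m.
Surcharge rectangle: K_a q H = 0.2443×40×8.2 = 80.12 kN/m.
Total = 129.8 + 80.12 = 209.9 kN/m.

210 kN/m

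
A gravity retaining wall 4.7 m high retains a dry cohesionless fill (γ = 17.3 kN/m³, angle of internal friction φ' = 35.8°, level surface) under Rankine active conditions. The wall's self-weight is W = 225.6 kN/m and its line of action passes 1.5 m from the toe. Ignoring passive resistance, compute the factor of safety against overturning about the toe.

K_a = tan²(45° − 35.8°/2) = 0.2619.
P_a = ½K_aγH² = 0.5×0.2619×17.3×4.7² = 50.04 kN/m, acting at H/3 = 1.567 m above the base.
Overturning moment M_o = P_a × H/3 = 50.04 × 1.567 = 78.39.
Resisting moment M_r = W × 1.5 = 225.6 × 1.5 = 338.4.
FS_overturning = M_r/M_o = 338.4/78.39 = 4.317.

4.32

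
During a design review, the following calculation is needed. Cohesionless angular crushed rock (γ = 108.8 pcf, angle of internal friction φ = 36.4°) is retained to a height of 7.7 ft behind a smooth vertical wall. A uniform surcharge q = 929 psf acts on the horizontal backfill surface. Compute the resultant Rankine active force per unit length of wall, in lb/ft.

2650 lb/ft

K_a = tan²(45° − φ/2) = 0.2552.
Soil triangle: ½ K_a γ H² = 0.5×0.2552×108.8×7.7² = 823.0 lb/ft.
Surcharge rectangle: K_a q H = 0.2552×929×7.7 = 1825 lb/ft.
Total = 823.0 + 1825 = 2648 lb/ft.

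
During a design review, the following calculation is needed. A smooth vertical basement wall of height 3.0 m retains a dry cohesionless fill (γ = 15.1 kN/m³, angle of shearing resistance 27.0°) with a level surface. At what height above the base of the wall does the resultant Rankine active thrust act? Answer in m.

K_a = 0.3755.
The pressure distribution is triangular, so the resultant acts at H/3 above the base = 3.0/3 = 1.000 m.

1.00 m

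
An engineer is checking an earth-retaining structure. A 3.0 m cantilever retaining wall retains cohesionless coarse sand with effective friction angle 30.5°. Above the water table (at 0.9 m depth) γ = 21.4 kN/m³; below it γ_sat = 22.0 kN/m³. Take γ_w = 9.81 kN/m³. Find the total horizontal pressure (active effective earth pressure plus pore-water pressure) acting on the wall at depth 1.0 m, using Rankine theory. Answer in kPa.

K_a = (1 − sin φ)/(1 + sin φ) = 0.3267.
γ' = 22.0 − 9.81 = 12.19 kN/m³.
Effective vertical stress at 1.0 m: σ'_v = 21.4×0.9 + 12.19×0.100 = 20.48 kPa.
σ'_h = K_a σ'_v = 0.3267 × 20.48 = 6.690 kPa; u = γ_w × 0.100 = 0.9810 kPa.
Total σ_h = 6.690 + 0.9810 = 7.671 kPa.

7.67 kPa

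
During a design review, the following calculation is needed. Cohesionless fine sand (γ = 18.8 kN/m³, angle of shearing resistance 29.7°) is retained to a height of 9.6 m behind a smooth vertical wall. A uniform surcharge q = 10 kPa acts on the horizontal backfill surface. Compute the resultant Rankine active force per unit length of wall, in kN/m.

325 kN/m

K_a = tan²(45° − φ/2) = 0.3374.
Soil triangle: ½ K_a γ H² = 0.5×0.3374×18.8×9.6² = 292.3 kN/m.
Surcharge rectangle: K_a q H = 0.3374×10×9.6 = 32.39 kN/m.
Total = 292.3 + 32.39 = 324.7 kN/m.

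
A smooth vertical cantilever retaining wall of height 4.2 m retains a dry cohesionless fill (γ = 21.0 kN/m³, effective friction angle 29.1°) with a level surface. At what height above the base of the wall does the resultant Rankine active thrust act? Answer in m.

K_a = 0.3456.
The pressure distribution is triangular, so the resultant acts at H/3 above the base = 4.2/3 = 1.400 m.

1.40 m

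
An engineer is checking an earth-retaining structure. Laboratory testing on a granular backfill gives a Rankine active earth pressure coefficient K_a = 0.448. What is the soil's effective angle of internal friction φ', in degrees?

22.4°

K_a = tan²(45° − φ/2) ⇒ 45° − φ/2 = arctan(√0.448) = 33.80°.
φ = 2(45° − 33.80°) = 22.41°.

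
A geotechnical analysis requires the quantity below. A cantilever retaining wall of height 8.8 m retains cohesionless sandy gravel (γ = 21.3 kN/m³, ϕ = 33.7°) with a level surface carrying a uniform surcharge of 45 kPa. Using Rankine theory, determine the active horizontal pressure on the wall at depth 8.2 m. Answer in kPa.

K_a = (1 − sin φ)/(1 + sin φ) = 0.2863.
σ_v = γz + q = 21.3 × 8.2 + 45 = 219.7 kPa.
σ_h = K_a σ_v = 0.2863 × 219.7 = 62.89 kPa.

62.9 kPa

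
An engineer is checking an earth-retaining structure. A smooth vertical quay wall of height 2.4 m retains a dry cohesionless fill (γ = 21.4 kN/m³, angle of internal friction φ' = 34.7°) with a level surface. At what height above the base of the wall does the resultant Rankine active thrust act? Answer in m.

0.800 m

K_a = 0.2745.
The pressure distribution is triangular, so the resultant acts at H/3 above the base = 2.4/3 = 0.8000 m.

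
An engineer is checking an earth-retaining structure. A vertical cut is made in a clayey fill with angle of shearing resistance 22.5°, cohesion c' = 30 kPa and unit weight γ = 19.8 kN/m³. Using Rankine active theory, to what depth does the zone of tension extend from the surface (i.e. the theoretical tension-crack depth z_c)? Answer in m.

4.54 m

K_a = tan²(45° − 22.5°/2) = 0.4465; √K_a = 0.6682.
The active pressure is zero where K_a γ z = 2c√K_a, so z_c = 2c/(γ√K_a) = 2×30/(19.8×0.6682) = 4.535 m.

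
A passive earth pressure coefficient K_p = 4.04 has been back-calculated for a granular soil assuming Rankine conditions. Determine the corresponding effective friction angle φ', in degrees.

K_p = (1+sin φ)/(1−sin φ) ⇒ sin φ = (K_p − 1)/(K_p + 1) = 0.6032.
φ = arcsin(0.6032) = 37.10°.

37.1°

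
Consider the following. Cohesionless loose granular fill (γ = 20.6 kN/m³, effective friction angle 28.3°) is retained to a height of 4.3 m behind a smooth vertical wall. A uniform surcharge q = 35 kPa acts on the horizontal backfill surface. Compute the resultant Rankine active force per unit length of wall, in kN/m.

K_a = tan²(45° − φ/2) = 0.3568.
Soil triangle: ½ K_a γ H² = 0.5×0.3568×20.6×4.3² = 67.95 kN/m.
Surcharge rectangle: K_a q H = 0.3568×35×4.3 = 53.69 kN/m.
Total = 67.95 + 53.69 = 121.6 kN/m.

122 kN/m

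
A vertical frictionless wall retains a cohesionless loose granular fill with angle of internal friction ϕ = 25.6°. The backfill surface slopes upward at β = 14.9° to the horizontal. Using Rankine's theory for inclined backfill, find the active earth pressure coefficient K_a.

0.455

K_a = cos β · (cos β − √(cos²β − cos²φ)) / (cos β + √(cos²β − cos²φ)).
cos β = 0.9664, cos φ = 0.9018, √(cos²β − cos²φ) = 0.3472.
K_a = 0.9664 × (0.9664 − 0.3472)/(0.9664 + 0.3472) = 0.4555.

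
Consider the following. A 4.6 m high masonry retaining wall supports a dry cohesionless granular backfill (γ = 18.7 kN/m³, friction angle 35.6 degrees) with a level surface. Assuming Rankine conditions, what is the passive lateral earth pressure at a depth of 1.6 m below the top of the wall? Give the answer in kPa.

113 kPa

K_p = (1 + sin φ)/(1 − sin φ) = 3.786.
σ_h = K_p γ z = 3.786 × 18.7 × 1.6 = 113.3 kPa.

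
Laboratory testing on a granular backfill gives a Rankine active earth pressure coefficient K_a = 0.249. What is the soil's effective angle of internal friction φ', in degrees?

K_a = tan²(45° − φ/2) ⇒ 45° − φ/2 = arctan(√0.249) = 26.52°.
φ = 2(45° − 26.52°) = 36.96°.

37.0°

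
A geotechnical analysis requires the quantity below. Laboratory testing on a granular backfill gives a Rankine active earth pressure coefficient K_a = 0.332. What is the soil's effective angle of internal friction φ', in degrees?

K_a = tan²(45° − φ/2) ⇒ 45° − φ/2 = arctan(√0.332) = 29.95°.
φ = 2(45° − 29.95°) = 30.10°.

30.1°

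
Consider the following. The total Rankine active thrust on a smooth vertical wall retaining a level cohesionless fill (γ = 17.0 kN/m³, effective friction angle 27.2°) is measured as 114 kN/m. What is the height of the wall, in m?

K_a = 0.3726. P_a = ½ K_a γ H² ⇒ H = √(2P_a/(K_a γ)).
H = √(2×114/(0.3726×17.0)) = 6.000 m.

6.00 m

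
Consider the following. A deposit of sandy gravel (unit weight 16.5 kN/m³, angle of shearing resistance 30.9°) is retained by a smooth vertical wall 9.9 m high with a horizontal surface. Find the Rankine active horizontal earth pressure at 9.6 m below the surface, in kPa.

K_a = (1 − sin φ)/(1 + sin φ) = 0.3214.
σ_h = K_a γ z = 0.3214 × 16.5 × 9.6 = 50.91 kPa.

50.9 kPa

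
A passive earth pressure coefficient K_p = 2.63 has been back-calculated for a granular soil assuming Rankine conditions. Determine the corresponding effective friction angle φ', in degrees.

K_p = (1+sin φ)/(1−sin φ) ⇒ sin φ = (K_p − 1)/(K_p + 1) = 0.4490.
φ = arcsin(0.4490) = 26.68°.

26.7°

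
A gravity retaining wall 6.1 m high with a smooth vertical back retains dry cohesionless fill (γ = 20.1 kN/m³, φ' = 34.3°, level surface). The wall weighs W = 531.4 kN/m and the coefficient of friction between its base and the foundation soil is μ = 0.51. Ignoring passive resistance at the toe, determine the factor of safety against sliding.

2.60

K_a = tan²(45° − 34.3°/2) = 0.2792.
P_a = ½K_aγH² = 0.5×0.2792×20.1×6.1² = 104.4 kN/m, acting at H/3 = 2.033 m above the base.
FS_sliding = μW / P_a = 0.51×531.4 / 104.4 = 2.596.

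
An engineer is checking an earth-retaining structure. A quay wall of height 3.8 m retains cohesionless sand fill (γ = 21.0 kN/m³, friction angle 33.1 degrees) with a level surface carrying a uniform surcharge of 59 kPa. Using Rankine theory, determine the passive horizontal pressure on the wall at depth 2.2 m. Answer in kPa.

K_p = (1 + sin φ)/(1 − sin φ) = 3.406.
σ_v = γz + q = 21.0 × 2.2 + 59 = 105.2 kPa.
σ_h = K_p σ_v = 3.406 × 105.2 = 358.3 kPa.

358 kPa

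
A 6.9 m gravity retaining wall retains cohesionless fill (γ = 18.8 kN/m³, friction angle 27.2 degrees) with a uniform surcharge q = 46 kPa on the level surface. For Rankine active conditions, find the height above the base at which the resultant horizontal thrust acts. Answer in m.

2.78 m

K_a = 0.3726.
Triangular part P₁ = ½K_aγH² = 166.7 at H/3 = 2.300 m; rectangular part P₂ = K_a q H = 118.3 at H/2 = 3.450 m.
ȳ = (P₁·2.300 + P₂·3.450)/(P₁+P₂) = 2.777 m.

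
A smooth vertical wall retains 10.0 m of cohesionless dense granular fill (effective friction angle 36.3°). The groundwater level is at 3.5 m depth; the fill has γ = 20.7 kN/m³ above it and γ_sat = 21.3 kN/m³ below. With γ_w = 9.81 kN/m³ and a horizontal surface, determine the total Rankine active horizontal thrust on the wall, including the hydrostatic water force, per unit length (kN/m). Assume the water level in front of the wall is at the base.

423 kN/m

K_a = tan²(45° − φ/2) = 0.2563.
γ' = 21.3 − 9.81 = 11.49 kN/m³. Depth below WT = 6.5 m.
σ'_h at WT = K_a γ d_w = 18.57 kPa; at base = 18.57 + K_a γ' × 6.5 = 37.71 kPa.
P₁ (0–3.5 m) = ½×18.57×3.5 = 32.49. P₂ (3.5–10.0 m) = ½(18.57+37.71)×6.5 = 182.9.
P_w = ½ γ_w h₂² = 0.5×9.81×6.5² = 207.2. Total = 32.49+182.9+207.2 = 422.6 kN/m.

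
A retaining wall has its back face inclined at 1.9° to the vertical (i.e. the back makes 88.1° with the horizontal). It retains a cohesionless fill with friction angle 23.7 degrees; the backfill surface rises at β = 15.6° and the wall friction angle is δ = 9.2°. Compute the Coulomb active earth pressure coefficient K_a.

K_a = sin²(α+φ) / [sin²α · sin(α−δ) · (1 + √{sin(φ+δ)sin(φ−β) / (sin(α−δ)sin(α+β))})²].
With α = 88.1°, φ = 23.7°, δ = 9.2°, β = 15.6°: K_a = 0.5340.

0.534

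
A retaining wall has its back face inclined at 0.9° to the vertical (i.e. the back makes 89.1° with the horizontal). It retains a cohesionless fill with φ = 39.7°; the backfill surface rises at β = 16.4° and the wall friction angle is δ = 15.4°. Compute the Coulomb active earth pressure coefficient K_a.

K_a = sin²(α+φ) / [sin²α · sin(α−δ) · (1 + √{sin(φ+δ)sin(φ−β) / (sin(α−δ)sin(α+β))})²].
With α = 89.1°, φ = 39.7°, δ = 15.4°, β = 16.4°: K_a = 0.2497.

0.250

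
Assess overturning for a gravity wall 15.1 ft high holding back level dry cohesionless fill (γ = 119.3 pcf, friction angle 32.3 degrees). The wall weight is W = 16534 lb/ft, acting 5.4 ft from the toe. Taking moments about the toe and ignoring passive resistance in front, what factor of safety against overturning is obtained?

K_a = tan²(45° − 32.3°/2) = 0.3035.
P_a = ½K_aγH² = 0.5×0.3035×119.3×15.1² = 4128 lb/ft, acting at H/3 = 5.033 ft above the base.
Overturning moment M_o = P_a × H/3 = 4128 × 5.033 = 20780.
Resisting moment M_r = W × 5.4 = 16534 × 5.4 = 89280.
FS_overturning = M_r/M_o = 89280/20780 = 4.298.

4.30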